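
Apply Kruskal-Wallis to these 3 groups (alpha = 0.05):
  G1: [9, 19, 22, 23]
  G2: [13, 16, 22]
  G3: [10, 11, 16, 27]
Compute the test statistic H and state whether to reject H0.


Step 1: Combine all N = 11 observations and assign midranks.
sorted (value, group, rank): (9,G1,1), (10,G3,2), (11,G3,3), (13,G2,4), (16,G2,5.5), (16,G3,5.5), (19,G1,7), (22,G1,8.5), (22,G2,8.5), (23,G1,10), (27,G3,11)
Step 2: Sum ranks within each group.
R_1 = 26.5 (n_1 = 4)
R_2 = 18 (n_2 = 3)
R_3 = 21.5 (n_3 = 4)
Step 3: H = 12/(N(N+1)) * sum(R_i^2/n_i) - 3(N+1)
     = 12/(11*12) * (26.5^2/4 + 18^2/3 + 21.5^2/4) - 3*12
     = 0.090909 * 399.125 - 36
     = 0.284091.
Step 4: Ties present; correction factor C = 1 - 12/(11^3 - 11) = 0.990909. Corrected H = 0.284091 / 0.990909 = 0.286697.
Step 5: Under H0, H ~ chi^2(2); p-value = 0.866452.
Step 6: alpha = 0.05. fail to reject H0.

H = 0.2867, df = 2, p = 0.866452, fail to reject H0.


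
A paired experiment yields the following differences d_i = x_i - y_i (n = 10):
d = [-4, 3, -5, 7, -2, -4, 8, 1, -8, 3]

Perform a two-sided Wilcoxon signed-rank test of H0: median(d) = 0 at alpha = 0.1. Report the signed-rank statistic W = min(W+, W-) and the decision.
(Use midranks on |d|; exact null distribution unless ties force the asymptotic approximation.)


Step 1: Drop any zero differences (none here) and take |d_i|.
|d| = [4, 3, 5, 7, 2, 4, 8, 1, 8, 3]
Step 2: Midrank |d_i| (ties get averaged ranks).
ranks: |4|->5.5, |3|->3.5, |5|->7, |7|->8, |2|->2, |4|->5.5, |8|->9.5, |1|->1, |8|->9.5, |3|->3.5
Step 3: Attach original signs; sum ranks with positive sign and with negative sign.
W+ = 3.5 + 8 + 9.5 + 1 + 3.5 = 25.5
W- = 5.5 + 7 + 2 + 5.5 + 9.5 = 29.5
(Check: W+ + W- = 55 should equal n(n+1)/2 = 55.)
Step 4: Test statistic W = min(W+, W-) = 25.5.
Step 5: Ties in |d|, so use the tie-corrected normal approximation.
        E[W] = n(n+1)/4 = 10*11/4 = 27.5.
        Tie groups: |d|=3 (t=2), |d|=4 (t=2), |d|=8 (t=2); sum(t^3 - t) = 18.
        Var[W] = n(n+1)(2n+1)/24 - sum(t^3-t)/48 = 2310/24 - 18/48 = 95.875.
        z = (W - E[W]) / sqrt(Var[W]) = (25.5 - 27.5) / 9.7916 = -0.2043.
        Two-sided p = 2*Phi(z) = 0.838153.
Step 6: alpha = 0.1. fail to reject H0.

W+ = 25.5, W- = 29.5, W = min = 25.5, p = 0.838153, fail to reject H0.


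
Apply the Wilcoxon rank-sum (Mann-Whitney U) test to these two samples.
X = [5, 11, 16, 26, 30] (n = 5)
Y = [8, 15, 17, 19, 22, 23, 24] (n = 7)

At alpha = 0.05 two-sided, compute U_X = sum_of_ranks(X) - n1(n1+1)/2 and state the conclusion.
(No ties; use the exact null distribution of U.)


Step 1: Combine and sort all 12 observations; assign midranks.
sorted (value, group): (5,X), (8,Y), (11,X), (15,Y), (16,X), (17,Y), (19,Y), (22,Y), (23,Y), (24,Y), (26,X), (30,X)
ranks: 5->1, 8->2, 11->3, 15->4, 16->5, 17->6, 19->7, 22->8, 23->9, 24->10, 26->11, 30->12
Step 2: Rank sum for X: R1 = 1 + 3 + 5 + 11 + 12 = 32.
Step 3: U_X = R1 - n1(n1+1)/2 = 32 - 5*6/2 = 32 - 15 = 17.
       U_Y = n1*n2 - U_X = 35 - 17 = 18.
Step 4: No ties, so the exact null distribution of U (based on enumerating the C(12,5) = 792 equally likely rank assignments) gives the two-sided p-value.
Step 5: p-value = 1.000000; compare to alpha = 0.05. fail to reject H0.

U_X = 17, p = 1.000000, fail to reject H0 at alpha = 0.05.


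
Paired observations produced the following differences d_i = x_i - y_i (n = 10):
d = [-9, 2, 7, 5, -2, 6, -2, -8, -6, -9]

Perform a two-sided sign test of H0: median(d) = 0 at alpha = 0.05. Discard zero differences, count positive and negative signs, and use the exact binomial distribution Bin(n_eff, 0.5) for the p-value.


Step 1: Discard zero differences. Original n = 10; n_eff = number of nonzero differences = 10.
Nonzero differences (with sign): -9, +2, +7, +5, -2, +6, -2, -8, -6, -9
Step 2: Count signs: positive = 4, negative = 6.
Step 3: Under H0: P(positive) = 0.5, so the number of positives S ~ Bin(10, 0.5).
Step 4: Two-sided exact p-value = sum of Bin(10,0.5) probabilities at or below the observed probability = 0.753906.
Step 5: alpha = 0.05. fail to reject H0.

n_eff = 10, pos = 4, neg = 6, p = 0.753906, fail to reject H0.


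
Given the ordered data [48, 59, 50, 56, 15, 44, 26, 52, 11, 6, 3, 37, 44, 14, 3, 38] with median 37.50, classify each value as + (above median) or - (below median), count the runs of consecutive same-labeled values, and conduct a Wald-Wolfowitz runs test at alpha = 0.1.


Step 1: Compute median = 37.50; label A = above, B = below.
Labels in order: AAAABABABBBBABBA  (n_A = 8, n_B = 8)
Step 2: Count runs R = 9.
Step 3: Under H0 (random ordering), E[R] = 2*n_A*n_B/(n_A+n_B) + 1 = 2*8*8/16 + 1 = 9.0000.
        Var[R] = 2*n_A*n_B*(2*n_A*n_B - n_A - n_B) / ((n_A+n_B)^2 * (n_A+n_B-1)) = 14336/3840 = 3.7333.
        SD[R] = 1.9322.
Step 4: R = E[R], so z = 0 with no continuity correction.
Step 5: Two-sided p-value via normal approximation = 2*(1 - Phi(|z|)) = 1.000000.
Step 6: alpha = 0.1. fail to reject H0.

R = 9, z = 0.0000, p = 1.000000, fail to reject H0.


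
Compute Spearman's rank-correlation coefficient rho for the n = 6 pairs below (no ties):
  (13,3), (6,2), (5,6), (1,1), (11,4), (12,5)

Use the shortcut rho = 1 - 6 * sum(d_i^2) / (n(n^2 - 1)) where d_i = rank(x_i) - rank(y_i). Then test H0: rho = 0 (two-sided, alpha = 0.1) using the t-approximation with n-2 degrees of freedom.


Step 1: Rank x and y separately (midranks; no ties here).
rank(x): 13->6, 6->3, 5->2, 1->1, 11->4, 12->5
rank(y): 3->3, 2->2, 6->6, 1->1, 4->4, 5->5
Step 2: d_i = R_x(i) - R_y(i); compute d_i^2.
  (6-3)^2=9, (3-2)^2=1, (2-6)^2=16, (1-1)^2=0, (4-4)^2=0, (5-5)^2=0
sum(d^2) = 26.
Step 3: rho = 1 - 6*26 / (6*(6^2 - 1)) = 1 - 156/210 = 0.257143.
Step 4: Under H0, t = rho * sqrt((n-2)/(1-rho^2)) = 0.5322 ~ t(4).
Step 5: Two-sided p-value from the t-distribution with 4 df = 0.622787.
Step 6: alpha = 0.1. fail to reject H0.

rho = 0.2571, p = 0.622787, fail to reject H0 at alpha = 0.1.


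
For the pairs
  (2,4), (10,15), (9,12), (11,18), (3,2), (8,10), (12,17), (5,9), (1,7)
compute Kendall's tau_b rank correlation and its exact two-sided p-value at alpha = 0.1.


Step 1: Enumerate the 36 unordered pairs (i,j) with i<j and classify each by sign(x_j-x_i) * sign(y_j-y_i).
  (1,2):dx=+8,dy=+11->C; (1,3):dx=+7,dy=+8->C; (1,4):dx=+9,dy=+14->C; (1,5):dx=+1,dy=-2->D
  (1,6):dx=+6,dy=+6->C; (1,7):dx=+10,dy=+13->C; (1,8):dx=+3,dy=+5->C; (1,9):dx=-1,dy=+3->D
  (2,3):dx=-1,dy=-3->C; (2,4):dx=+1,dy=+3->C; (2,5):dx=-7,dy=-13->C; (2,6):dx=-2,dy=-5->C
  (2,7):dx=+2,dy=+2->C; (2,8):dx=-5,dy=-6->C; (2,9):dx=-9,dy=-8->C; (3,4):dx=+2,dy=+6->C
  (3,5):dx=-6,dy=-10->C; (3,6):dx=-1,dy=-2->C; (3,7):dx=+3,dy=+5->C; (3,8):dx=-4,dy=-3->C
  (3,9):dx=-8,dy=-5->C; (4,5):dx=-8,dy=-16->C; (4,6):dx=-3,dy=-8->C; (4,7):dx=+1,dy=-1->D
  (4,8):dx=-6,dy=-9->C; (4,9):dx=-10,dy=-11->C; (5,6):dx=+5,dy=+8->C; (5,7):dx=+9,dy=+15->C
  (5,8):dx=+2,dy=+7->C; (5,9):dx=-2,dy=+5->D; (6,7):dx=+4,dy=+7->C; (6,8):dx=-3,dy=-1->C
  (6,9):dx=-7,dy=-3->C; (7,8):dx=-7,dy=-8->C; (7,9):dx=-11,dy=-10->C; (8,9):dx=-4,dy=-2->C
Step 2: C = 32, D = 4, total pairs = 36.
Step 3: tau = (C - D)/(n(n-1)/2) = (32 - 4)/36 = 0.777778.
Step 4: Exact two-sided p-value (enumerate n! = 362880 permutations of y under H0): p = 0.002425.
Step 5: alpha = 0.1. reject H0.

tau_b = 0.7778 (C=32, D=4), p = 0.002425, reject H0.


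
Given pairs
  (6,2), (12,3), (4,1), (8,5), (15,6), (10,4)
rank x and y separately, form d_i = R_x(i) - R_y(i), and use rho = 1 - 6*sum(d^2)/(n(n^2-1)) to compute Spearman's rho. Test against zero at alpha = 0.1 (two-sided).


Step 1: Rank x and y separately (midranks; no ties here).
rank(x): 6->2, 12->5, 4->1, 8->3, 15->6, 10->4
rank(y): 2->2, 3->3, 1->1, 5->5, 6->6, 4->4
Step 2: d_i = R_x(i) - R_y(i); compute d_i^2.
  (2-2)^2=0, (5-3)^2=4, (1-1)^2=0, (3-5)^2=4, (6-6)^2=0, (4-4)^2=0
sum(d^2) = 8.
Step 3: rho = 1 - 6*8 / (6*(6^2 - 1)) = 1 - 48/210 = 0.771429.
Step 4: Under H0, t = rho * sqrt((n-2)/(1-rho^2)) = 2.4247 ~ t(4).
Step 5: Two-sided p-value from the t-distribution with 4 df = 0.072397.
Step 6: alpha = 0.1. reject H0.

rho = 0.7714, p = 0.072397, reject H0 at alpha = 0.1.


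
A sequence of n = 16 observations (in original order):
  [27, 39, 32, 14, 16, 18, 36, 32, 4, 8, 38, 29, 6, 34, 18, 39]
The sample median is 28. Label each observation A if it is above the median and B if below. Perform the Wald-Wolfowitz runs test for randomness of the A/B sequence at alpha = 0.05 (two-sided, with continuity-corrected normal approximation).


Step 1: Compute median = 28; label A = above, B = below.
Labels in order: BAABBBAABBAABABA  (n_A = 8, n_B = 8)
Step 2: Count runs R = 10.
Step 3: Under H0 (random ordering), E[R] = 2*n_A*n_B/(n_A+n_B) + 1 = 2*8*8/16 + 1 = 9.0000.
        Var[R] = 2*n_A*n_B*(2*n_A*n_B - n_A - n_B) / ((n_A+n_B)^2 * (n_A+n_B-1)) = 14336/3840 = 3.7333.
        SD[R] = 1.9322.
Step 4: Continuity-corrected z = (R - 0.5 - E[R]) / SD[R] = (10 - 0.5 - 9.0000) / 1.9322 = 0.2588.
Step 5: Two-sided p-value via normal approximation = 2*(1 - Phi(|z|)) = 0.795809.
Step 6: alpha = 0.05. fail to reject H0.

R = 10, z = 0.2588, p = 0.795809, fail to reject H0.


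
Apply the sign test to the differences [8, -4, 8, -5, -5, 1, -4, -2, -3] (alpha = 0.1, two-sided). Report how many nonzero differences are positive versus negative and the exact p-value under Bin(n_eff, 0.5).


Step 1: Discard zero differences. Original n = 9; n_eff = number of nonzero differences = 9.
Nonzero differences (with sign): +8, -4, +8, -5, -5, +1, -4, -2, -3
Step 2: Count signs: positive = 3, negative = 6.
Step 3: Under H0: P(positive) = 0.5, so the number of positives S ~ Bin(9, 0.5).
Step 4: Two-sided exact p-value = sum of Bin(9,0.5) probabilities at or below the observed probability = 0.507812.
Step 5: alpha = 0.1. fail to reject H0.

n_eff = 9, pos = 3, neg = 6, p = 0.507812, fail to reject H0.


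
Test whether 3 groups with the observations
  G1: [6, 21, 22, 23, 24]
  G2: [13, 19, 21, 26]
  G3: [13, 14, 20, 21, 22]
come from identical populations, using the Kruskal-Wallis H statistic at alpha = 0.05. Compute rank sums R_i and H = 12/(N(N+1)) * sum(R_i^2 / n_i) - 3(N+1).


Step 1: Combine all N = 14 observations and assign midranks.
sorted (value, group, rank): (6,G1,1), (13,G2,2.5), (13,G3,2.5), (14,G3,4), (19,G2,5), (20,G3,6), (21,G1,8), (21,G2,8), (21,G3,8), (22,G1,10.5), (22,G3,10.5), (23,G1,12), (24,G1,13), (26,G2,14)
Step 2: Sum ranks within each group.
R_1 = 44.5 (n_1 = 5)
R_2 = 29.5 (n_2 = 4)
R_3 = 31 (n_3 = 5)
Step 3: H = 12/(N(N+1)) * sum(R_i^2/n_i) - 3(N+1)
     = 12/(14*15) * (44.5^2/5 + 29.5^2/4 + 31^2/5) - 3*15
     = 0.057143 * 805.812 - 45
     = 1.046429.
Step 4: Ties present; correction factor C = 1 - 36/(14^3 - 14) = 0.986813. Corrected H = 1.046429 / 0.986813 = 1.060412.
Step 5: Under H0, H ~ chi^2(2); p-value = 0.588484.
Step 6: alpha = 0.05. fail to reject H0.

H = 1.0604, df = 2, p = 0.588484, fail to reject H0.


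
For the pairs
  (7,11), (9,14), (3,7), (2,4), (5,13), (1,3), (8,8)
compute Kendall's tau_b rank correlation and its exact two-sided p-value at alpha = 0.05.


Step 1: Enumerate the 21 unordered pairs (i,j) with i<j and classify each by sign(x_j-x_i) * sign(y_j-y_i).
  (1,2):dx=+2,dy=+3->C; (1,3):dx=-4,dy=-4->C; (1,4):dx=-5,dy=-7->C; (1,5):dx=-2,dy=+2->D
  (1,6):dx=-6,dy=-8->C; (1,7):dx=+1,dy=-3->D; (2,3):dx=-6,dy=-7->C; (2,4):dx=-7,dy=-10->C
  (2,5):dx=-4,dy=-1->C; (2,6):dx=-8,dy=-11->C; (2,7):dx=-1,dy=-6->C; (3,4):dx=-1,dy=-3->C
  (3,5):dx=+2,dy=+6->C; (3,6):dx=-2,dy=-4->C; (3,7):dx=+5,dy=+1->C; (4,5):dx=+3,dy=+9->C
  (4,6):dx=-1,dy=-1->C; (4,7):dx=+6,dy=+4->C; (5,6):dx=-4,dy=-10->C; (5,7):dx=+3,dy=-5->D
  (6,7):dx=+7,dy=+5->C
Step 2: C = 18, D = 3, total pairs = 21.
Step 3: tau = (C - D)/(n(n-1)/2) = (18 - 3)/21 = 0.714286.
Step 4: Exact two-sided p-value (enumerate n! = 5040 permutations of y under H0): p = 0.030159.
Step 5: alpha = 0.05. reject H0.

tau_b = 0.7143 (C=18, D=3), p = 0.030159, reject H0.


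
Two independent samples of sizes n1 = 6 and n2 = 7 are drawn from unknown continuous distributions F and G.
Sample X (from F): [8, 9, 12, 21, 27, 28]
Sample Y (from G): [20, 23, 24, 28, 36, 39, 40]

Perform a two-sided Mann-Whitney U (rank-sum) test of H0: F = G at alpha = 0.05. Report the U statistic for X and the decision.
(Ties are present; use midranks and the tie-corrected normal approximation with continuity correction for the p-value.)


Step 1: Combine and sort all 13 observations; assign midranks.
sorted (value, group): (8,X), (9,X), (12,X), (20,Y), (21,X), (23,Y), (24,Y), (27,X), (28,X), (28,Y), (36,Y), (39,Y), (40,Y)
ranks: 8->1, 9->2, 12->3, 20->4, 21->5, 23->6, 24->7, 27->8, 28->9.5, 28->9.5, 36->11, 39->12, 40->13
Step 2: Rank sum for X: R1 = 1 + 2 + 3 + 5 + 8 + 9.5 = 28.5.
Step 3: U_X = R1 - n1(n1+1)/2 = 28.5 - 6*7/2 = 28.5 - 21 = 7.5.
       U_Y = n1*n2 - U_X = 42 - 7.5 = 34.5.
Step 4: Ties are present, so use the tie-corrected normal approximation (with continuity correction) for the p-value.
Step 5: p-value = 0.062928; compare to alpha = 0.05. fail to reject H0.

U_X = 7.5, p = 0.062928, fail to reject H0 at alpha = 0.05.


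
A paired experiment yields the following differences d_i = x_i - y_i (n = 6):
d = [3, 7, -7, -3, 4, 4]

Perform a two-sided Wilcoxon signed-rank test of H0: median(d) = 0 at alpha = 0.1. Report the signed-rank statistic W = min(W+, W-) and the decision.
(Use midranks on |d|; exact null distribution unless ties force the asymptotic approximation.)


Step 1: Drop any zero differences (none here) and take |d_i|.
|d| = [3, 7, 7, 3, 4, 4]
Step 2: Midrank |d_i| (ties get averaged ranks).
ranks: |3|->1.5, |7|->5.5, |7|->5.5, |3|->1.5, |4|->3.5, |4|->3.5
Step 3: Attach original signs; sum ranks with positive sign and with negative sign.
W+ = 1.5 + 5.5 + 3.5 + 3.5 = 14
W- = 5.5 + 1.5 = 7
(Check: W+ + W- = 21 should equal n(n+1)/2 = 21.)
Step 4: Test statistic W = min(W+, W-) = 7.
Step 5: Ties in |d|, so use the tie-corrected normal approximation.
        E[W] = n(n+1)/4 = 6*7/4 = 10.5.
        Tie groups: |d|=3 (t=2), |d|=4 (t=2), |d|=7 (t=2); sum(t^3 - t) = 18.
        Var[W] = n(n+1)(2n+1)/24 - sum(t^3-t)/48 = 546/24 - 18/48 = 22.375.
        z = (W - E[W]) / sqrt(Var[W]) = (7 - 10.5) / 4.7302 = -0.7399.
        Two-sided p = 2*Phi(z) = 0.459347.
Step 6: alpha = 0.1. fail to reject H0.

W+ = 14, W- = 7, W = min = 7, p = 0.459347, fail to reject H0.


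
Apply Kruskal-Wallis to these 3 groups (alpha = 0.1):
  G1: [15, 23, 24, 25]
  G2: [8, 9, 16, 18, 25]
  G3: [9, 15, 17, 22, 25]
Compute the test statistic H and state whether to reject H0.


Step 1: Combine all N = 14 observations and assign midranks.
sorted (value, group, rank): (8,G2,1), (9,G2,2.5), (9,G3,2.5), (15,G1,4.5), (15,G3,4.5), (16,G2,6), (17,G3,7), (18,G2,8), (22,G3,9), (23,G1,10), (24,G1,11), (25,G1,13), (25,G2,13), (25,G3,13)
Step 2: Sum ranks within each group.
R_1 = 38.5 (n_1 = 4)
R_2 = 30.5 (n_2 = 5)
R_3 = 36 (n_3 = 5)
Step 3: H = 12/(N(N+1)) * sum(R_i^2/n_i) - 3(N+1)
     = 12/(14*15) * (38.5^2/4 + 30.5^2/5 + 36^2/5) - 3*15
     = 0.057143 * 815.812 - 45
     = 1.617857.
Step 4: Ties present; correction factor C = 1 - 36/(14^3 - 14) = 0.986813. Corrected H = 1.617857 / 0.986813 = 1.639477.
Step 5: Under H0, H ~ chi^2(2); p-value = 0.440547.
Step 6: alpha = 0.1. fail to reject H0.

H = 1.6395, df = 2, p = 0.440547, fail to reject H0.


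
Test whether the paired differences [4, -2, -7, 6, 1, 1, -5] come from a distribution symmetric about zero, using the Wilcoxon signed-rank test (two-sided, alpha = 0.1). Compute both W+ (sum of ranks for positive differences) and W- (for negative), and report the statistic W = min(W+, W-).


Step 1: Drop any zero differences (none here) and take |d_i|.
|d| = [4, 2, 7, 6, 1, 1, 5]
Step 2: Midrank |d_i| (ties get averaged ranks).
ranks: |4|->4, |2|->3, |7|->7, |6|->6, |1|->1.5, |1|->1.5, |5|->5
Step 3: Attach original signs; sum ranks with positive sign and with negative sign.
W+ = 4 + 6 + 1.5 + 1.5 = 13
W- = 3 + 7 + 5 = 15
(Check: W+ + W- = 28 should equal n(n+1)/2 = 28.)
Step 4: Test statistic W = min(W+, W-) = 13.
Step 5: Ties in |d|, so use the tie-corrected normal approximation.
        E[W] = n(n+1)/4 = 7*8/4 = 14.
        Tie groups: |d|=1 (t=2); sum(t^3 - t) = 6.
        Var[W] = n(n+1)(2n+1)/24 - sum(t^3-t)/48 = 840/24 - 6/48 = 34.875.
        z = (W - E[W]) / sqrt(Var[W]) = (13 - 14) / 5.9055 = -0.1693.
        Two-sided p = 2*Phi(z) = 0.865534.
Step 6: alpha = 0.1. fail to reject H0.

W+ = 13, W- = 15, W = min = 13, p = 0.865534, fail to reject H0.


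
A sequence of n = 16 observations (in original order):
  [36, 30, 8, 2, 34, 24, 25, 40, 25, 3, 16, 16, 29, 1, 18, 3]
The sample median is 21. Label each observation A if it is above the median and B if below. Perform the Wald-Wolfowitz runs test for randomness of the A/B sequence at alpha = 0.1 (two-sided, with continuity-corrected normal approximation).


Step 1: Compute median = 21; label A = above, B = below.
Labels in order: AABBAAAAABBBABBB  (n_A = 8, n_B = 8)
Step 2: Count runs R = 6.
Step 3: Under H0 (random ordering), E[R] = 2*n_A*n_B/(n_A+n_B) + 1 = 2*8*8/16 + 1 = 9.0000.
        Var[R] = 2*n_A*n_B*(2*n_A*n_B - n_A - n_B) / ((n_A+n_B)^2 * (n_A+n_B-1)) = 14336/3840 = 3.7333.
        SD[R] = 1.9322.
Step 4: Continuity-corrected z = (R + 0.5 - E[R]) / SD[R] = (6 + 0.5 - 9.0000) / 1.9322 = -1.2939.
Step 5: Two-sided p-value via normal approximation = 2*(1 - Phi(|z|)) = 0.195709.
Step 6: alpha = 0.1. fail to reject H0.

R = 6, z = -1.2939, p = 0.195709, fail to reject H0.


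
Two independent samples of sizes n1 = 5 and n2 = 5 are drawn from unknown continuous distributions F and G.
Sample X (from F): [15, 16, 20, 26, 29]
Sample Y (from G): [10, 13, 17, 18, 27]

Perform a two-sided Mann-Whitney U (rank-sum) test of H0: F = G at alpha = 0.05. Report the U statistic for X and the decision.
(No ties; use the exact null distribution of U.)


Step 1: Combine and sort all 10 observations; assign midranks.
sorted (value, group): (10,Y), (13,Y), (15,X), (16,X), (17,Y), (18,Y), (20,X), (26,X), (27,Y), (29,X)
ranks: 10->1, 13->2, 15->3, 16->4, 17->5, 18->6, 20->7, 26->8, 27->9, 29->10
Step 2: Rank sum for X: R1 = 3 + 4 + 7 + 8 + 10 = 32.
Step 3: U_X = R1 - n1(n1+1)/2 = 32 - 5*6/2 = 32 - 15 = 17.
       U_Y = n1*n2 - U_X = 25 - 17 = 8.
Step 4: No ties, so the exact null distribution of U (based on enumerating the C(10,5) = 252 equally likely rank assignments) gives the two-sided p-value.
Step 5: p-value = 0.420635; compare to alpha = 0.05. fail to reject H0.

U_X = 17, p = 0.420635, fail to reject H0 at alpha = 0.05.


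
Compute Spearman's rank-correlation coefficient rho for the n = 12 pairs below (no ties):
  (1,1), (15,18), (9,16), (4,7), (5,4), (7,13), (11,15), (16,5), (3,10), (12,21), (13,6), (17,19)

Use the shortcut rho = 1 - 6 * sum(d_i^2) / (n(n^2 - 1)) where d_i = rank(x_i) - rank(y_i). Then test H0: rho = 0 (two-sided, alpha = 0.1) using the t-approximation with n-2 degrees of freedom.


Step 1: Rank x and y separately (midranks; no ties here).
rank(x): 1->1, 15->10, 9->6, 4->3, 5->4, 7->5, 11->7, 16->11, 3->2, 12->8, 13->9, 17->12
rank(y): 1->1, 18->10, 16->9, 7->5, 4->2, 13->7, 15->8, 5->3, 10->6, 21->12, 6->4, 19->11
Step 2: d_i = R_x(i) - R_y(i); compute d_i^2.
  (1-1)^2=0, (10-10)^2=0, (6-9)^2=9, (3-5)^2=4, (4-2)^2=4, (5-7)^2=4, (7-8)^2=1, (11-3)^2=64, (2-6)^2=16, (8-12)^2=16, (9-4)^2=25, (12-11)^2=1
sum(d^2) = 144.
Step 3: rho = 1 - 6*144 / (12*(12^2 - 1)) = 1 - 864/1716 = 0.496503.
Step 4: Under H0, t = rho * sqrt((n-2)/(1-rho^2)) = 1.8088 ~ t(10).
Step 5: Two-sided p-value from the t-distribution with 10 df = 0.100603.
Step 6: alpha = 0.1. fail to reject H0.

rho = 0.4965, p = 0.100603, fail to reject H0 at alpha = 0.1.


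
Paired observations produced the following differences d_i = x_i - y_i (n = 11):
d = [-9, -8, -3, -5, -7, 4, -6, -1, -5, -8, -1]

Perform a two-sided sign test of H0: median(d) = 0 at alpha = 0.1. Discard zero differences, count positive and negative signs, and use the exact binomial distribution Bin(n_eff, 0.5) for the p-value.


Step 1: Discard zero differences. Original n = 11; n_eff = number of nonzero differences = 11.
Nonzero differences (with sign): -9, -8, -3, -5, -7, +4, -6, -1, -5, -8, -1
Step 2: Count signs: positive = 1, negative = 10.
Step 3: Under H0: P(positive) = 0.5, so the number of positives S ~ Bin(11, 0.5).
Step 4: Two-sided exact p-value = sum of Bin(11,0.5) probabilities at or below the observed probability = 0.011719.
Step 5: alpha = 0.1. reject H0.

n_eff = 11, pos = 1, neg = 10, p = 0.011719, reject H0.


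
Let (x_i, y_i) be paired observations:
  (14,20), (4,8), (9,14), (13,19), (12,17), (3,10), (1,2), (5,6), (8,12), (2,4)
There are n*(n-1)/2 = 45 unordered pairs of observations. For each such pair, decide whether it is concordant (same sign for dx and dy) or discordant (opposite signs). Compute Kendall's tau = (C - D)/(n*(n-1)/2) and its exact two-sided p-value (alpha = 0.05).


Step 1: Enumerate the 45 unordered pairs (i,j) with i<j and classify each by sign(x_j-x_i) * sign(y_j-y_i).
  (1,2):dx=-10,dy=-12->C; (1,3):dx=-5,dy=-6->C; (1,4):dx=-1,dy=-1->C; (1,5):dx=-2,dy=-3->C
  (1,6):dx=-11,dy=-10->C; (1,7):dx=-13,dy=-18->C; (1,8):dx=-9,dy=-14->C; (1,9):dx=-6,dy=-8->C
  (1,10):dx=-12,dy=-16->C; (2,3):dx=+5,dy=+6->C; (2,4):dx=+9,dy=+11->C; (2,5):dx=+8,dy=+9->C
  (2,6):dx=-1,dy=+2->D; (2,7):dx=-3,dy=-6->C; (2,8):dx=+1,dy=-2->D; (2,9):dx=+4,dy=+4->C
  (2,10):dx=-2,dy=-4->C; (3,4):dx=+4,dy=+5->C; (3,5):dx=+3,dy=+3->C; (3,6):dx=-6,dy=-4->C
  (3,7):dx=-8,dy=-12->C; (3,8):dx=-4,dy=-8->C; (3,9):dx=-1,dy=-2->C; (3,10):dx=-7,dy=-10->C
  (4,5):dx=-1,dy=-2->C; (4,6):dx=-10,dy=-9->C; (4,7):dx=-12,dy=-17->C; (4,8):dx=-8,dy=-13->C
  (4,9):dx=-5,dy=-7->C; (4,10):dx=-11,dy=-15->C; (5,6):dx=-9,dy=-7->C; (5,7):dx=-11,dy=-15->C
  (5,8):dx=-7,dy=-11->C; (5,9):dx=-4,dy=-5->C; (5,10):dx=-10,dy=-13->C; (6,7):dx=-2,dy=-8->C
  (6,8):dx=+2,dy=-4->D; (6,9):dx=+5,dy=+2->C; (6,10):dx=-1,dy=-6->C; (7,8):dx=+4,dy=+4->C
  (7,9):dx=+7,dy=+10->C; (7,10):dx=+1,dy=+2->C; (8,9):dx=+3,dy=+6->C; (8,10):dx=-3,dy=-2->C
  (9,10):dx=-6,dy=-8->C
Step 2: C = 42, D = 3, total pairs = 45.
Step 3: tau = (C - D)/(n(n-1)/2) = (42 - 3)/45 = 0.866667.
Step 4: Exact two-sided p-value (enumerate n! = 3628800 permutations of y under H0): p = 0.000115.
Step 5: alpha = 0.05. reject H0.

tau_b = 0.8667 (C=42, D=3), p = 0.000115, reject H0.


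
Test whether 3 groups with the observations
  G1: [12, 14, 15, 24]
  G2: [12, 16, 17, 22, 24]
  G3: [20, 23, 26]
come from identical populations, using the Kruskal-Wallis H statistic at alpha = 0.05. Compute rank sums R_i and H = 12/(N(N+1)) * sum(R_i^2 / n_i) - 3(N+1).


Step 1: Combine all N = 12 observations and assign midranks.
sorted (value, group, rank): (12,G1,1.5), (12,G2,1.5), (14,G1,3), (15,G1,4), (16,G2,5), (17,G2,6), (20,G3,7), (22,G2,8), (23,G3,9), (24,G1,10.5), (24,G2,10.5), (26,G3,12)
Step 2: Sum ranks within each group.
R_1 = 19 (n_1 = 4)
R_2 = 31 (n_2 = 5)
R_3 = 28 (n_3 = 3)
Step 3: H = 12/(N(N+1)) * sum(R_i^2/n_i) - 3(N+1)
     = 12/(12*13) * (19^2/4 + 31^2/5 + 28^2/3) - 3*13
     = 0.076923 * 543.783 - 39
     = 2.829487.
Step 4: Ties present; correction factor C = 1 - 12/(12^3 - 12) = 0.993007. Corrected H = 2.829487 / 0.993007 = 2.849413.
Step 5: Under H0, H ~ chi^2(2); p-value = 0.240579.
Step 6: alpha = 0.05. fail to reject H0.

H = 2.8494, df = 2, p = 0.240579, fail to reject H0.


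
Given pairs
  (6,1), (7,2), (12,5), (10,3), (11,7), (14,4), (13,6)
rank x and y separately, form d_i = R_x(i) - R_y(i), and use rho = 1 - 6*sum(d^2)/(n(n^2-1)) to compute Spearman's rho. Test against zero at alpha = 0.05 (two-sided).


Step 1: Rank x and y separately (midranks; no ties here).
rank(x): 6->1, 7->2, 12->5, 10->3, 11->4, 14->7, 13->6
rank(y): 1->1, 2->2, 5->5, 3->3, 7->7, 4->4, 6->6
Step 2: d_i = R_x(i) - R_y(i); compute d_i^2.
  (1-1)^2=0, (2-2)^2=0, (5-5)^2=0, (3-3)^2=0, (4-7)^2=9, (7-4)^2=9, (6-6)^2=0
sum(d^2) = 18.
Step 3: rho = 1 - 6*18 / (7*(7^2 - 1)) = 1 - 108/336 = 0.678571.
Step 4: Under H0, t = rho * sqrt((n-2)/(1-rho^2)) = 2.0657 ~ t(5).
Step 5: Two-sided p-value from the t-distribution with 5 df = 0.093750.
Step 6: alpha = 0.05. fail to reject H0.

rho = 0.6786, p = 0.093750, fail to reject H0 at alpha = 0.05.


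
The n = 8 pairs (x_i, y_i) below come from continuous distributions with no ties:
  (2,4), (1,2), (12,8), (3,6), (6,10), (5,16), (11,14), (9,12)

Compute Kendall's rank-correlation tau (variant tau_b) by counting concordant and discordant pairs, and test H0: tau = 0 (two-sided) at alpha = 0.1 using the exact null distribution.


Step 1: Enumerate the 28 unordered pairs (i,j) with i<j and classify each by sign(x_j-x_i) * sign(y_j-y_i).
  (1,2):dx=-1,dy=-2->C; (1,3):dx=+10,dy=+4->C; (1,4):dx=+1,dy=+2->C; (1,5):dx=+4,dy=+6->C
  (1,6):dx=+3,dy=+12->C; (1,7):dx=+9,dy=+10->C; (1,8):dx=+7,dy=+8->C; (2,3):dx=+11,dy=+6->C
  (2,4):dx=+2,dy=+4->C; (2,5):dx=+5,dy=+8->C; (2,6):dx=+4,dy=+14->C; (2,7):dx=+10,dy=+12->C
  (2,8):dx=+8,dy=+10->C; (3,4):dx=-9,dy=-2->C; (3,5):dx=-6,dy=+2->D; (3,6):dx=-7,dy=+8->D
  (3,7):dx=-1,dy=+6->D; (3,8):dx=-3,dy=+4->D; (4,5):dx=+3,dy=+4->C; (4,6):dx=+2,dy=+10->C
  (4,7):dx=+8,dy=+8->C; (4,8):dx=+6,dy=+6->C; (5,6):dx=-1,dy=+6->D; (5,7):dx=+5,dy=+4->C
  (5,8):dx=+3,dy=+2->C; (6,7):dx=+6,dy=-2->D; (6,8):dx=+4,dy=-4->D; (7,8):dx=-2,dy=-2->C
Step 2: C = 21, D = 7, total pairs = 28.
Step 3: tau = (C - D)/(n(n-1)/2) = (21 - 7)/28 = 0.500000.
Step 4: Exact two-sided p-value (enumerate n! = 40320 permutations of y under H0): p = 0.108681.
Step 5: alpha = 0.1. fail to reject H0.

tau_b = 0.5000 (C=21, D=7), p = 0.108681, fail to reject H0.


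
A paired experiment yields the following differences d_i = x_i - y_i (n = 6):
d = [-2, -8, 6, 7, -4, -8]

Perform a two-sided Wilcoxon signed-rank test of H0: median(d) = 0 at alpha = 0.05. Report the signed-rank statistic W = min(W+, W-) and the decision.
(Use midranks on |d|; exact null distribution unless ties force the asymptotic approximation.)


Step 1: Drop any zero differences (none here) and take |d_i|.
|d| = [2, 8, 6, 7, 4, 8]
Step 2: Midrank |d_i| (ties get averaged ranks).
ranks: |2|->1, |8|->5.5, |6|->3, |7|->4, |4|->2, |8|->5.5
Step 3: Attach original signs; sum ranks with positive sign and with negative sign.
W+ = 3 + 4 = 7
W- = 1 + 5.5 + 2 + 5.5 = 14
(Check: W+ + W- = 21 should equal n(n+1)/2 = 21.)
Step 4: Test statistic W = min(W+, W-) = 7.
Step 5: Ties in |d|, so use the tie-corrected normal approximation.
        E[W] = n(n+1)/4 = 6*7/4 = 10.5.
        Tie groups: |d|=8 (t=2); sum(t^3 - t) = 6.
        Var[W] = n(n+1)(2n+1)/24 - sum(t^3-t)/48 = 546/24 - 6/48 = 22.625.
        z = (W - E[W]) / sqrt(Var[W]) = (7 - 10.5) / 4.7566 = -0.7358.
        Two-sided p = 2*Phi(z) = 0.461838.
Step 6: alpha = 0.05. fail to reject H0.

W+ = 7, W- = 14, W = min = 7, p = 0.461838, fail to reject H0.


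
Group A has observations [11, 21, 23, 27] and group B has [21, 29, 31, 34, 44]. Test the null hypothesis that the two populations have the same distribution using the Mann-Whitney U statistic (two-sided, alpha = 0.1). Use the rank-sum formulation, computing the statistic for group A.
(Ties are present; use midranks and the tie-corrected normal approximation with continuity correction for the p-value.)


Step 1: Combine and sort all 9 observations; assign midranks.
sorted (value, group): (11,X), (21,X), (21,Y), (23,X), (27,X), (29,Y), (31,Y), (34,Y), (44,Y)
ranks: 11->1, 21->2.5, 21->2.5, 23->4, 27->5, 29->6, 31->7, 34->8, 44->9
Step 2: Rank sum for X: R1 = 1 + 2.5 + 4 + 5 = 12.5.
Step 3: U_X = R1 - n1(n1+1)/2 = 12.5 - 4*5/2 = 12.5 - 10 = 2.5.
       U_Y = n1*n2 - U_X = 20 - 2.5 = 17.5.
Step 4: Ties are present, so use the tie-corrected normal approximation (with continuity correction) for the p-value.
Step 5: p-value = 0.085100; compare to alpha = 0.1. reject H0.

U_X = 2.5, p = 0.085100, reject H0 at alpha = 0.1.


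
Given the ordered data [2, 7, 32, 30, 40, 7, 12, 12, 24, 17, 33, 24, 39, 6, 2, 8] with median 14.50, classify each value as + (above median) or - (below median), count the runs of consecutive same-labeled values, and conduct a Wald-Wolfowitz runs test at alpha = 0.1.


Step 1: Compute median = 14.50; label A = above, B = below.
Labels in order: BBAAABBBAAAAABBB  (n_A = 8, n_B = 8)
Step 2: Count runs R = 5.
Step 3: Under H0 (random ordering), E[R] = 2*n_A*n_B/(n_A+n_B) + 1 = 2*8*8/16 + 1 = 9.0000.
        Var[R] = 2*n_A*n_B*(2*n_A*n_B - n_A - n_B) / ((n_A+n_B)^2 * (n_A+n_B-1)) = 14336/3840 = 3.7333.
        SD[R] = 1.9322.
Step 4: Continuity-corrected z = (R + 0.5 - E[R]) / SD[R] = (5 + 0.5 - 9.0000) / 1.9322 = -1.8114.
Step 5: Two-sided p-value via normal approximation = 2*(1 - Phi(|z|)) = 0.070076.
Step 6: alpha = 0.1. reject H0.

R = 5, z = -1.8114, p = 0.070076, reject H0.


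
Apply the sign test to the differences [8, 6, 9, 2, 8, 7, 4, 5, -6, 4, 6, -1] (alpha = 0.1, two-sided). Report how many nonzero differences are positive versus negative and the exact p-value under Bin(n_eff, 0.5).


Step 1: Discard zero differences. Original n = 12; n_eff = number of nonzero differences = 12.
Nonzero differences (with sign): +8, +6, +9, +2, +8, +7, +4, +5, -6, +4, +6, -1
Step 2: Count signs: positive = 10, negative = 2.
Step 3: Under H0: P(positive) = 0.5, so the number of positives S ~ Bin(12, 0.5).
Step 4: Two-sided exact p-value = sum of Bin(12,0.5) probabilities at or below the observed probability = 0.038574.
Step 5: alpha = 0.1. reject H0.

n_eff = 12, pos = 10, neg = 2, p = 0.038574, reject H0.


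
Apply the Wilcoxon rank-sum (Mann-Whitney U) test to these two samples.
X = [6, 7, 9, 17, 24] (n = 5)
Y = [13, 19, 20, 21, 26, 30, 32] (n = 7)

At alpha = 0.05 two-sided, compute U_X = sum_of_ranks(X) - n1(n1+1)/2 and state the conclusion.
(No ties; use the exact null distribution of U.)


Step 1: Combine and sort all 12 observations; assign midranks.
sorted (value, group): (6,X), (7,X), (9,X), (13,Y), (17,X), (19,Y), (20,Y), (21,Y), (24,X), (26,Y), (30,Y), (32,Y)
ranks: 6->1, 7->2, 9->3, 13->4, 17->5, 19->6, 20->7, 21->8, 24->9, 26->10, 30->11, 32->12
Step 2: Rank sum for X: R1 = 1 + 2 + 3 + 5 + 9 = 20.
Step 3: U_X = R1 - n1(n1+1)/2 = 20 - 5*6/2 = 20 - 15 = 5.
       U_Y = n1*n2 - U_X = 35 - 5 = 30.
Step 4: No ties, so the exact null distribution of U (based on enumerating the C(12,5) = 792 equally likely rank assignments) gives the two-sided p-value.
Step 5: p-value = 0.047980; compare to alpha = 0.05. reject H0.

U_X = 5, p = 0.047980, reject H0 at alpha = 0.05.


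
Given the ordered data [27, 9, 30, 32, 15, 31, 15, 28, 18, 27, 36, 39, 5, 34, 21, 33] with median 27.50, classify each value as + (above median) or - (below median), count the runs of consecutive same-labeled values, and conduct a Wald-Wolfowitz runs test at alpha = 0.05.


Step 1: Compute median = 27.50; label A = above, B = below.
Labels in order: BBAABABABBAABABA  (n_A = 8, n_B = 8)
Step 2: Count runs R = 12.
Step 3: Under H0 (random ordering), E[R] = 2*n_A*n_B/(n_A+n_B) + 1 = 2*8*8/16 + 1 = 9.0000.
        Var[R] = 2*n_A*n_B*(2*n_A*n_B - n_A - n_B) / ((n_A+n_B)^2 * (n_A+n_B-1)) = 14336/3840 = 3.7333.
        SD[R] = 1.9322.
Step 4: Continuity-corrected z = (R - 0.5 - E[R]) / SD[R] = (12 - 0.5 - 9.0000) / 1.9322 = 1.2939.
Step 5: Two-sided p-value via normal approximation = 2*(1 - Phi(|z|)) = 0.195709.
Step 6: alpha = 0.05. fail to reject H0.

R = 12, z = 1.2939, p = 0.195709, fail to reject H0.


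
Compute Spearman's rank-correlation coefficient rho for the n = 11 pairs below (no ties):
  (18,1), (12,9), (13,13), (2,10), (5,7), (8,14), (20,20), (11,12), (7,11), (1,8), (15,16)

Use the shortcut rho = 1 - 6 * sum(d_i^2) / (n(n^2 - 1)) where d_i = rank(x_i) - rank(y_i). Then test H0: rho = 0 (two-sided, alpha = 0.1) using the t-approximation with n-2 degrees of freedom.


Step 1: Rank x and y separately (midranks; no ties here).
rank(x): 18->10, 12->7, 13->8, 2->2, 5->3, 8->5, 20->11, 11->6, 7->4, 1->1, 15->9
rank(y): 1->1, 9->4, 13->8, 10->5, 7->2, 14->9, 20->11, 12->7, 11->6, 8->3, 16->10
Step 2: d_i = R_x(i) - R_y(i); compute d_i^2.
  (10-1)^2=81, (7-4)^2=9, (8-8)^2=0, (2-5)^2=9, (3-2)^2=1, (5-9)^2=16, (11-11)^2=0, (6-7)^2=1, (4-6)^2=4, (1-3)^2=4, (9-10)^2=1
sum(d^2) = 126.
Step 3: rho = 1 - 6*126 / (11*(11^2 - 1)) = 1 - 756/1320 = 0.427273.
Step 4: Under H0, t = rho * sqrt((n-2)/(1-rho^2)) = 1.4177 ~ t(9).
Step 5: Two-sided p-value from the t-distribution with 9 df = 0.189944.
Step 6: alpha = 0.1. fail to reject H0.

rho = 0.4273, p = 0.189944, fail to reject H0 at alpha = 0.1.


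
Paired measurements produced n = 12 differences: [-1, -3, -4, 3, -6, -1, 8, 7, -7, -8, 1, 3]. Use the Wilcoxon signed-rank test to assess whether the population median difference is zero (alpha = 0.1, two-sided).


Step 1: Drop any zero differences (none here) and take |d_i|.
|d| = [1, 3, 4, 3, 6, 1, 8, 7, 7, 8, 1, 3]
Step 2: Midrank |d_i| (ties get averaged ranks).
ranks: |1|->2, |3|->5, |4|->7, |3|->5, |6|->8, |1|->2, |8|->11.5, |7|->9.5, |7|->9.5, |8|->11.5, |1|->2, |3|->5
Step 3: Attach original signs; sum ranks with positive sign and with negative sign.
W+ = 5 + 11.5 + 9.5 + 2 + 5 = 33
W- = 2 + 5 + 7 + 8 + 2 + 9.5 + 11.5 = 45
(Check: W+ + W- = 78 should equal n(n+1)/2 = 78.)
Step 4: Test statistic W = min(W+, W-) = 33.
Step 5: Ties in |d|, so use the tie-corrected normal approximation.
        E[W] = n(n+1)/4 = 12*13/4 = 39.
        Tie groups: |d|=1 (t=3), |d|=3 (t=3), |d|=7 (t=2), |d|=8 (t=2); sum(t^3 - t) = 60.
        Var[W] = n(n+1)(2n+1)/24 - sum(t^3-t)/48 = 3900/24 - 60/48 = 161.25.
        z = (W - E[W]) / sqrt(Var[W]) = (33 - 39) / 12.6984 = -0.4725.
        Two-sided p = 2*Phi(z) = 0.636570.
Step 6: alpha = 0.1. fail to reject H0.

W+ = 33, W- = 45, W = min = 33, p = 0.636570, fail to reject H0.


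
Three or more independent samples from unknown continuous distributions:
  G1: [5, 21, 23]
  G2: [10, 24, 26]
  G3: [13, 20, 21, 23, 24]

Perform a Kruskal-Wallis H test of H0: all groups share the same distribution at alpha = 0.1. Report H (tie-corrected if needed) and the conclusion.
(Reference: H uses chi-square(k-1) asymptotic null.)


Step 1: Combine all N = 11 observations and assign midranks.
sorted (value, group, rank): (5,G1,1), (10,G2,2), (13,G3,3), (20,G3,4), (21,G1,5.5), (21,G3,5.5), (23,G1,7.5), (23,G3,7.5), (24,G2,9.5), (24,G3,9.5), (26,G2,11)
Step 2: Sum ranks within each group.
R_1 = 14 (n_1 = 3)
R_2 = 22.5 (n_2 = 3)
R_3 = 29.5 (n_3 = 5)
Step 3: H = 12/(N(N+1)) * sum(R_i^2/n_i) - 3(N+1)
     = 12/(11*12) * (14^2/3 + 22.5^2/3 + 29.5^2/5) - 3*12
     = 0.090909 * 408.133 - 36
     = 1.103030.
Step 4: Ties present; correction factor C = 1 - 18/(11^3 - 11) = 0.986364. Corrected H = 1.103030 / 0.986364 = 1.118280.
Step 5: Under H0, H ~ chi^2(2); p-value = 0.571701.
Step 6: alpha = 0.1. fail to reject H0.

H = 1.1183, df = 2, p = 0.571701, fail to reject H0.


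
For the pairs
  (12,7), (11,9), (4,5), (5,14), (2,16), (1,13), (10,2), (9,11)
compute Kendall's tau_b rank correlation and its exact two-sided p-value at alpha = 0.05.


Step 1: Enumerate the 28 unordered pairs (i,j) with i<j and classify each by sign(x_j-x_i) * sign(y_j-y_i).
  (1,2):dx=-1,dy=+2->D; (1,3):dx=-8,dy=-2->C; (1,4):dx=-7,dy=+7->D; (1,5):dx=-10,dy=+9->D
  (1,6):dx=-11,dy=+6->D; (1,7):dx=-2,dy=-5->C; (1,8):dx=-3,dy=+4->D; (2,3):dx=-7,dy=-4->C
  (2,4):dx=-6,dy=+5->D; (2,5):dx=-9,dy=+7->D; (2,6):dx=-10,dy=+4->D; (2,7):dx=-1,dy=-7->C
  (2,8):dx=-2,dy=+2->D; (3,4):dx=+1,dy=+9->C; (3,5):dx=-2,dy=+11->D; (3,6):dx=-3,dy=+8->D
  (3,7):dx=+6,dy=-3->D; (3,8):dx=+5,dy=+6->C; (4,5):dx=-3,dy=+2->D; (4,6):dx=-4,dy=-1->C
  (4,7):dx=+5,dy=-12->D; (4,8):dx=+4,dy=-3->D; (5,6):dx=-1,dy=-3->C; (5,7):dx=+8,dy=-14->D
  (5,8):dx=+7,dy=-5->D; (6,7):dx=+9,dy=-11->D; (6,8):dx=+8,dy=-2->D; (7,8):dx=-1,dy=+9->D
Step 2: C = 8, D = 20, total pairs = 28.
Step 3: tau = (C - D)/(n(n-1)/2) = (8 - 20)/28 = -0.428571.
Step 4: Exact two-sided p-value (enumerate n! = 40320 permutations of y under H0): p = 0.178869.
Step 5: alpha = 0.05. fail to reject H0.

tau_b = -0.4286 (C=8, D=20), p = 0.178869, fail to reject H0.


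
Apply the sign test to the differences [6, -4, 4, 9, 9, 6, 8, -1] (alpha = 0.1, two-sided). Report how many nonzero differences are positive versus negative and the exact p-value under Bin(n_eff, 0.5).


Step 1: Discard zero differences. Original n = 8; n_eff = number of nonzero differences = 8.
Nonzero differences (with sign): +6, -4, +4, +9, +9, +6, +8, -1
Step 2: Count signs: positive = 6, negative = 2.
Step 3: Under H0: P(positive) = 0.5, so the number of positives S ~ Bin(8, 0.5).
Step 4: Two-sided exact p-value = sum of Bin(8,0.5) probabilities at or below the observed probability = 0.289062.
Step 5: alpha = 0.1. fail to reject H0.

n_eff = 8, pos = 6, neg = 2, p = 0.289062, fail to reject H0.


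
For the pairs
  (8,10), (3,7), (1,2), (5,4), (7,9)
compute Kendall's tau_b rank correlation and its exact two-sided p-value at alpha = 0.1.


Step 1: Enumerate the 10 unordered pairs (i,j) with i<j and classify each by sign(x_j-x_i) * sign(y_j-y_i).
  (1,2):dx=-5,dy=-3->C; (1,3):dx=-7,dy=-8->C; (1,4):dx=-3,dy=-6->C; (1,5):dx=-1,dy=-1->C
  (2,3):dx=-2,dy=-5->C; (2,4):dx=+2,dy=-3->D; (2,5):dx=+4,dy=+2->C; (3,4):dx=+4,dy=+2->C
  (3,5):dx=+6,dy=+7->C; (4,5):dx=+2,dy=+5->C
Step 2: C = 9, D = 1, total pairs = 10.
Step 3: tau = (C - D)/(n(n-1)/2) = (9 - 1)/10 = 0.800000.
Step 4: Exact two-sided p-value (enumerate n! = 120 permutations of y under H0): p = 0.083333.
Step 5: alpha = 0.1. reject H0.

tau_b = 0.8000 (C=9, D=1), p = 0.083333, reject H0.


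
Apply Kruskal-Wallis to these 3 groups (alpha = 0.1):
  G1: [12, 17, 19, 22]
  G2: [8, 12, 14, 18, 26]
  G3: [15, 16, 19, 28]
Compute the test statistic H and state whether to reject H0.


Step 1: Combine all N = 13 observations and assign midranks.
sorted (value, group, rank): (8,G2,1), (12,G1,2.5), (12,G2,2.5), (14,G2,4), (15,G3,5), (16,G3,6), (17,G1,7), (18,G2,8), (19,G1,9.5), (19,G3,9.5), (22,G1,11), (26,G2,12), (28,G3,13)
Step 2: Sum ranks within each group.
R_1 = 30 (n_1 = 4)
R_2 = 27.5 (n_2 = 5)
R_3 = 33.5 (n_3 = 4)
Step 3: H = 12/(N(N+1)) * sum(R_i^2/n_i) - 3(N+1)
     = 12/(13*14) * (30^2/4 + 27.5^2/5 + 33.5^2/4) - 3*14
     = 0.065934 * 656.812 - 42
     = 1.306319.
Step 4: Ties present; correction factor C = 1 - 12/(13^3 - 13) = 0.994505. Corrected H = 1.306319 / 0.994505 = 1.313536.
Step 5: Under H0, H ~ chi^2(2); p-value = 0.518525.
Step 6: alpha = 0.1. fail to reject H0.

H = 1.3135, df = 2, p = 0.518525, fail to reject H0.


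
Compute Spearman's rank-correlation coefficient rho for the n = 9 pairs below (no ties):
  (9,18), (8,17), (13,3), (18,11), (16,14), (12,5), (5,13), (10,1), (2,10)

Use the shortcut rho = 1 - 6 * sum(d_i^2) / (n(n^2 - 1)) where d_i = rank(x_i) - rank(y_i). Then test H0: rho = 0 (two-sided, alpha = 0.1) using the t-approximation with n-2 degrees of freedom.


Step 1: Rank x and y separately (midranks; no ties here).
rank(x): 9->4, 8->3, 13->7, 18->9, 16->8, 12->6, 5->2, 10->5, 2->1
rank(y): 18->9, 17->8, 3->2, 11->5, 14->7, 5->3, 13->6, 1->1, 10->4
Step 2: d_i = R_x(i) - R_y(i); compute d_i^2.
  (4-9)^2=25, (3-8)^2=25, (7-2)^2=25, (9-5)^2=16, (8-7)^2=1, (6-3)^2=9, (2-6)^2=16, (5-1)^2=16, (1-4)^2=9
sum(d^2) = 142.
Step 3: rho = 1 - 6*142 / (9*(9^2 - 1)) = 1 - 852/720 = -0.183333.
Step 4: Under H0, t = rho * sqrt((n-2)/(1-rho^2)) = -0.4934 ~ t(7).
Step 5: Two-sided p-value from the t-distribution with 7 df = 0.636820.
Step 6: alpha = 0.1. fail to reject H0.

rho = -0.1833, p = 0.636820, fail to reject H0 at alpha = 0.1.


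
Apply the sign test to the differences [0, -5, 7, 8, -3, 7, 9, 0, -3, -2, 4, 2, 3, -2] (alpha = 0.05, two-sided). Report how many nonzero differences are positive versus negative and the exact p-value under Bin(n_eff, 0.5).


Step 1: Discard zero differences. Original n = 14; n_eff = number of nonzero differences = 12.
Nonzero differences (with sign): -5, +7, +8, -3, +7, +9, -3, -2, +4, +2, +3, -2
Step 2: Count signs: positive = 7, negative = 5.
Step 3: Under H0: P(positive) = 0.5, so the number of positives S ~ Bin(12, 0.5).
Step 4: Two-sided exact p-value = sum of Bin(12,0.5) probabilities at or below the observed probability = 0.774414.
Step 5: alpha = 0.05. fail to reject H0.

n_eff = 12, pos = 7, neg = 5, p = 0.774414, fail to reject H0.


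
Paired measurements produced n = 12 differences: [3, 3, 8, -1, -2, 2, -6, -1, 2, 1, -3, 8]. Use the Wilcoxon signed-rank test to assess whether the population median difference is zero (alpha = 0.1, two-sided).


Step 1: Drop any zero differences (none here) and take |d_i|.
|d| = [3, 3, 8, 1, 2, 2, 6, 1, 2, 1, 3, 8]
Step 2: Midrank |d_i| (ties get averaged ranks).
ranks: |3|->8, |3|->8, |8|->11.5, |1|->2, |2|->5, |2|->5, |6|->10, |1|->2, |2|->5, |1|->2, |3|->8, |8|->11.5
Step 3: Attach original signs; sum ranks with positive sign and with negative sign.
W+ = 8 + 8 + 11.5 + 5 + 5 + 2 + 11.5 = 51
W- = 2 + 5 + 10 + 2 + 8 = 27
(Check: W+ + W- = 78 should equal n(n+1)/2 = 78.)
Step 4: Test statistic W = min(W+, W-) = 27.
Step 5: Ties in |d|, so use the tie-corrected normal approximation.
        E[W] = n(n+1)/4 = 12*13/4 = 39.
        Tie groups: |d|=1 (t=3), |d|=2 (t=3), |d|=3 (t=3), |d|=8 (t=2); sum(t^3 - t) = 78.
        Var[W] = n(n+1)(2n+1)/24 - sum(t^3-t)/48 = 3900/24 - 78/48 = 160.875.
        z = (W - E[W]) / sqrt(Var[W]) = (27 - 39) / 12.6837 = -0.9461.
        Two-sided p = 2*Phi(z) = 0.344098.
Step 6: alpha = 0.1. fail to reject H0.

W+ = 51, W- = 27, W = min = 27, p = 0.344098, fail to reject H0.
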